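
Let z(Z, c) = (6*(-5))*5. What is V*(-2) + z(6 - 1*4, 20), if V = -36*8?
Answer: 426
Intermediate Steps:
z(Z, c) = -150 (z(Z, c) = -30*5 = -150)
V = -288
V*(-2) + z(6 - 1*4, 20) = -288*(-2) - 150 = 576 - 150 = 426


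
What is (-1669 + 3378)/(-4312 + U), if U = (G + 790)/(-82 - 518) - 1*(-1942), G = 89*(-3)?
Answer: -1025400/1422523 ≈ -0.72083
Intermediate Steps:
G = -267
U = 1164677/600 (U = (-267 + 790)/(-82 - 518) - 1*(-1942) = 523/(-600) + 1942 = 523*(-1/600) + 1942 = -523/600 + 1942 = 1164677/600 ≈ 1941.1)
(-1669 + 3378)/(-4312 + U) = (-1669 + 3378)/(-4312 + 1164677/600) = 1709/(-1422523/600) = 1709*(-600/1422523) = -1025400/1422523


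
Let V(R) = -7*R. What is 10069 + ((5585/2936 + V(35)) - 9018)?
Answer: 2372001/2936 ≈ 807.90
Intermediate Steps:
10069 + ((5585/2936 + V(35)) - 9018) = 10069 + ((5585/2936 - 7*35) - 9018) = 10069 + ((5585*(1/2936) - 245) - 9018) = 10069 + ((5585/2936 - 245) - 9018) = 10069 + (-713735/2936 - 9018) = 10069 - 27190583/2936 = 2372001/2936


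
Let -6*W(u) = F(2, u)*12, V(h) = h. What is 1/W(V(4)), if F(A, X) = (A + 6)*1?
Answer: -1/16 ≈ -0.062500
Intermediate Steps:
F(A, X) = 6 + A (F(A, X) = (6 + A)*1 = 6 + A)
W(u) = -16 (W(u) = -(6 + 2)*12/6 = -4*12/3 = -⅙*96 = -16)
1/W(V(4)) = 1/(-16) = -1/16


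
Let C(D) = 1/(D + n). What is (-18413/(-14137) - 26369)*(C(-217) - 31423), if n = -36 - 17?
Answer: 105419189338318/127233 ≈ 8.2855e+8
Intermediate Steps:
n = -53
C(D) = 1/(-53 + D) (C(D) = 1/(D - 53) = 1/(-53 + D))
(-18413/(-14137) - 26369)*(C(-217) - 31423) = (-18413/(-14137) - 26369)*(1/(-53 - 217) - 31423) = (-18413*(-1/14137) - 26369)*(1/(-270) - 31423) = (18413/14137 - 26369)*(-1/270 - 31423) = -372760140/14137*(-8484211/270) = 105419189338318/127233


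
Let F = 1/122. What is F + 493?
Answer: 60147/122 ≈ 493.01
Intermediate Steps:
F = 1/122 ≈ 0.0081967
F + 493 = 1/122 + 493 = 60147/122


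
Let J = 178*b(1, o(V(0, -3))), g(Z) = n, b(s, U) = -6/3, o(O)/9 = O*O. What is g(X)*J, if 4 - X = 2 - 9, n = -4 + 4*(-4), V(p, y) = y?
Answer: 7120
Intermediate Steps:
o(O) = 9*O² (o(O) = 9*(O*O) = 9*O²)
b(s, U) = -2 (b(s, U) = -6*⅓ = -2)
n = -20 (n = -4 - 16 = -20)
X = 11 (X = 4 - (2 - 9) = 4 - 1*(-7) = 4 + 7 = 11)
g(Z) = -20
J = -356 (J = 178*(-2) = -356)
g(X)*J = -20*(-356) = 7120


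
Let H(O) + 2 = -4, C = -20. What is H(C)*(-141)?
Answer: 846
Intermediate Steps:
H(O) = -6 (H(O) = -2 - 4 = -6)
H(C)*(-141) = -6*(-141) = 846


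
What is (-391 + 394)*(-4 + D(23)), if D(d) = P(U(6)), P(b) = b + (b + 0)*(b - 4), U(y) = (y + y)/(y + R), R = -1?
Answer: -408/25 ≈ -16.320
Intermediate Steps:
U(y) = 2*y/(-1 + y) (U(y) = (y + y)/(y - 1) = (2*y)/(-1 + y) = 2*y/(-1 + y))
P(b) = b + b*(-4 + b)
D(d) = -36/25 (D(d) = (2*6/(-1 + 6))*(-3 + 2*6/(-1 + 6)) = (2*6/5)*(-3 + 2*6/5) = (2*6*(1/5))*(-3 + 2*6*(1/5)) = 12*(-3 + 12/5)/5 = (12/5)*(-3/5) = -36/25)
(-391 + 394)*(-4 + D(23)) = (-391 + 394)*(-4 - 36/25) = 3*(-136/25) = -408/25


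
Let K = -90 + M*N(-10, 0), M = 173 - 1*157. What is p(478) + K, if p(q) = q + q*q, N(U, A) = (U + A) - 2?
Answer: 228680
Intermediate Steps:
N(U, A) = -2 + A + U (N(U, A) = (A + U) - 2 = -2 + A + U)
M = 16 (M = 173 - 157 = 16)
K = -282 (K = -90 + 16*(-2 + 0 - 10) = -90 + 16*(-12) = -90 - 192 = -282)
p(q) = q + q**2
p(478) + K = 478*(1 + 478) - 282 = 478*479 - 282 = 228962 - 282 = 228680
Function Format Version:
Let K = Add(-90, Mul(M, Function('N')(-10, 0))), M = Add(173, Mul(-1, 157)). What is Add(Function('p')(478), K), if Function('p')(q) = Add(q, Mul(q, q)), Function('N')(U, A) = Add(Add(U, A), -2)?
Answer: 228680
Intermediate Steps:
Function('N')(U, A) = Add(-2, A, U) (Function('N')(U, A) = Add(Add(A, U), -2) = Add(-2, A, U))
M = 16 (M = Add(173, -157) = 16)
K = -282 (K = Add(-90, Mul(16, Add(-2, 0, -10))) = Add(-90, Mul(16, -12)) = Add(-90, -192) = -282)
Function('p')(q) = Add(q, Pow(q, 2))
Add(Function('p')(478), K) = Add(Mul(478, Add(1, 478)), -282) = Add(Mul(478, 479), -282) = Add(228962, -282) = 228680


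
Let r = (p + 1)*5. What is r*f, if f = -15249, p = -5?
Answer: 304980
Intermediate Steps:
r = -20 (r = (-5 + 1)*5 = -4*5 = -20)
r*f = -20*(-15249) = 304980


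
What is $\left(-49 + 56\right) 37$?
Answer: $259$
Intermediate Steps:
$\left(-49 + 56\right) 37 = 7 \cdot 37 = 259$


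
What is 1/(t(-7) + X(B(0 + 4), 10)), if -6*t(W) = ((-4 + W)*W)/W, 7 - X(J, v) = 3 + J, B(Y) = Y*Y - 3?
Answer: -6/43 ≈ -0.13953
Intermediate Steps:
B(Y) = -3 + Y² (B(Y) = Y² - 3 = -3 + Y²)
X(J, v) = 4 - J (X(J, v) = 7 - (3 + J) = 7 + (-3 - J) = 4 - J)
t(W) = ⅔ - W/6 (t(W) = -(-4 + W)*W/(6*W) = -W*(-4 + W)/(6*W) = -(-4 + W)/6 = ⅔ - W/6)
1/(t(-7) + X(B(0 + 4), 10)) = 1/((⅔ - ⅙*(-7)) + (4 - (-3 + (0 + 4)²))) = 1/((⅔ + 7/6) + (4 - (-3 + 4²))) = 1/(11/6 + (4 - (-3 + 16))) = 1/(11/6 + (4 - 1*13)) = 1/(11/6 + (4 - 13)) = 1/(11/6 - 9) = 1/(-43/6) = -6/43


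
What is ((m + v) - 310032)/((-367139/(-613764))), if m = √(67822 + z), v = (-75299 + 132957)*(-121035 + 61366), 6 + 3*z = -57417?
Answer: -2111781007240776/367139 + 5523876*√601/367139 ≈ -5.7520e+9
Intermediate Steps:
z = -19141 (z = -2 + (⅓)*(-57417) = -2 - 19139 = -19141)
v = -3440395202 (v = 57658*(-59669) = -3440395202)
m = 9*√601 (m = √(67822 - 19141) = √48681 = 9*√601 ≈ 220.64)
((m + v) - 310032)/((-367139/(-613764))) = ((9*√601 - 3440395202) - 310032)/((-367139/(-613764))) = ((-3440395202 + 9*√601) - 310032)/((-367139*(-1/613764))) = (-3440705234 + 9*√601)/(367139/613764) = (-3440705234 + 9*√601)*(613764/367139) = -2111781007240776/367139 + 5523876*√601/367139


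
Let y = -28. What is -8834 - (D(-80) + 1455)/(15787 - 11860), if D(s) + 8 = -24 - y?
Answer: -34692569/3927 ≈ -8834.4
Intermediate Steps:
D(s) = -4 (D(s) = -8 + (-24 - 1*(-28)) = -8 + (-24 + 28) = -8 + 4 = -4)
-8834 - (D(-80) + 1455)/(15787 - 11860) = -8834 - (-4 + 1455)/(15787 - 11860) = -8834 - 1451/3927 = -34692569/3927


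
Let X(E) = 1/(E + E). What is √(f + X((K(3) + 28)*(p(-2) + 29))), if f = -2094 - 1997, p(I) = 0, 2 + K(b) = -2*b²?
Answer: I*√55048467/116 ≈ 63.961*I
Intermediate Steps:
K(b) = -2 - 2*b²
X(E) = 1/(2*E)
f = -4091
√(f + X((K(3) + 28)*(p(-2) + 29))) = √(-4091 + 1/(2*((((-2 - 2*3²) + 28)*(0 + 29))))) = √(-4091 + 1/(2*((((-2 - 2*9) + 28)*29)))) = √(-4091 + 1/(2*((((-2 - 18) + 28)*29)))) = √(-4091 + 1/(2*(((-20 + 28)*29)))) = √(-4091 + 1/(2*((8*29)))) = √(-4091 + (½)/232) = √(-4091 + (½)*(1/232)) = √(-4091 + 1/464) = √(-1898223/464) = I*√55048467/116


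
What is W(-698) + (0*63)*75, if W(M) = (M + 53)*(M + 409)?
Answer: 186405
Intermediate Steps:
W(M) = (53 + M)*(409 + M)
W(-698) + (0*63)*75 = (21677 + (-698)**2 + 462*(-698)) + (0*63)*75 = (21677 + 487204 - 322476) + 0*75 = 186405 + 0 = 186405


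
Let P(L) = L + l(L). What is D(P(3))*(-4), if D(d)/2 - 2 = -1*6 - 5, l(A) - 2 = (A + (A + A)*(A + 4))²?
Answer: 72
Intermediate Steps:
l(A) = 2 + (A + 2*A*(4 + A))² (l(A) = 2 + (A + (A + A)*(A + 4))² = 2 + (A + (2*A)*(4 + A))² = 2 + (A + 2*A*(4 + A))²)
P(L) = 2 + L + L²*(9 + 2*L)² (P(L) = L + (2 + L²*(9 + 2*L)²) = 2 + L + L²*(9 + 2*L)²)
D(d) = -18 (D(d) = 4 + 2*(-1*6 - 5) = 4 + 2*(-6 - 5) = 4 + 2*(-11) = 4 - 22 = -18)
D(P(3))*(-4) = -18*(-4) = 72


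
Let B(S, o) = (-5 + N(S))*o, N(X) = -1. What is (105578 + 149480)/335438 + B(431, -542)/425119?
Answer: 54760423139/71300533561 ≈ 0.76802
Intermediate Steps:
B(S, o) = -6*o (B(S, o) = (-5 - 1)*o = -6*o)
(105578 + 149480)/335438 + B(431, -542)/425119 = (105578 + 149480)/335438 - 6*(-542)/425119 = 255058*(1/335438) + 3252*(1/425119) = 127529/167719 + 3252/425119 = 54760423139/71300533561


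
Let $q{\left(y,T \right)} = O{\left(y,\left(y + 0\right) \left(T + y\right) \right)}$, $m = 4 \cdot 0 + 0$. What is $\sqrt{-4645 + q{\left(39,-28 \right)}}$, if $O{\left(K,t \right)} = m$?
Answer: $i \sqrt{4645} \approx 68.154 i$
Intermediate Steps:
$m = 0$ ($m = 0 + 0 = 0$)
$O{\left(K,t \right)} = 0$
$q{\left(y,T \right)} = 0$
$\sqrt{-4645 + q{\left(39,-28 \right)}} = \sqrt{-4645 + 0} = \sqrt{-4645} = i \sqrt{4645}$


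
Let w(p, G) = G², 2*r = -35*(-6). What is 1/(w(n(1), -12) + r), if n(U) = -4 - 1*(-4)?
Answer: 1/249 ≈ 0.0040161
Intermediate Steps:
r = 105 (r = (-35*(-6))/2 = (½)*210 = 105)
n(U) = 0 (n(U) = -4 + 4 = 0)
1/(w(n(1), -12) + r) = 1/((-12)² + 105) = 1/(144 + 105) = 1/249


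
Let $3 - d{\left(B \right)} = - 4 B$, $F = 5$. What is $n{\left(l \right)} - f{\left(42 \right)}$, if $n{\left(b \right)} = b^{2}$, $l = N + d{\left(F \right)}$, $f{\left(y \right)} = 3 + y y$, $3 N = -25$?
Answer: $- \frac{13967}{9} \approx -1551.9$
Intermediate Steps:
$N = - \frac{25}{3}$ ($N = \frac{1}{3} \left(-25\right) = - \frac{25}{3} \approx -8.3333$)
$f{\left(y \right)} = 3 + y^{2}$
$d{\left(B \right)} = 3 + 4 B$ ($d{\left(B \right)} = 3 - - 4 B = 3 + 4 B$)
$l = \frac{44}{3}$ ($l = - \frac{25}{3} + \left(3 + 4 \cdot 5\right) = - \frac{25}{3} + \left(3 + 20\right) = - \frac{25}{3} + 23 = \frac{44}{3} \approx 14.667$)
$n{\left(l \right)} - f{\left(42 \right)} = \left(\frac{44}{3}\right)^{2} - \left(3 + 42^{2}\right) = \frac{1936}{9} - \left(3 + 1764\right) = \frac{1936}{9} - 1767 = - \frac{13967}{9}$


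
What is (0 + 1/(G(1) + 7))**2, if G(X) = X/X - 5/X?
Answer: 1/9 ≈ 0.11111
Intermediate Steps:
G(X) = 1 - 5/X
(0 + 1/(G(1) + 7))**2 = (0 + 1/((-5 + 1)/1 + 7))**2 = (0 + 1/(1*(-4) + 7))**2 = (0 + 1/(-4 + 7))**2 = (0 + 1/3)**2 = (1/3)**2 = 1/9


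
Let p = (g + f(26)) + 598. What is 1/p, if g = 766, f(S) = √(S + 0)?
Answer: 682/930235 - √26/1860470 ≈ 0.00073041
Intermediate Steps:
f(S) = √S
p = 1364 + √26 (p = (766 + √26) + 598 = 1364 + √26 ≈ 1369.1)
1/p = 1/(1364 + √26)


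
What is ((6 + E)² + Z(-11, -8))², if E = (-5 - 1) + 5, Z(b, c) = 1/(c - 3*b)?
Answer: 391876/625 ≈ 627.00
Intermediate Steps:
E = -1 (E = -6 + 5 = -1)
((6 + E)² + Z(-11, -8))² = ((6 - 1)² - 1/(-1*(-8) + 3*(-11)))² = (5² - 1/(8 - 33))² = (25 - 1/(-25))² = (25 - 1*(-1/25))² = (25 + 1/25)² = (626/25)² = 391876/625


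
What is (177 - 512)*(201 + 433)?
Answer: -212390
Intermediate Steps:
(177 - 512)*(201 + 433) = -335*634 = -212390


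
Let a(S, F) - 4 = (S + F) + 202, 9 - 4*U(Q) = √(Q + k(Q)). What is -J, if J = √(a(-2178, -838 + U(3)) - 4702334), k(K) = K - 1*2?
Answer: -I*√18820569/2 ≈ -2169.1*I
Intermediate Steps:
k(K) = -2 + K (k(K) = K - 2 = -2 + K)
U(Q) = 9/4 - √(-2 + 2*Q)/4 (U(Q) = 9/4 - √(Q + (-2 + Q))/4 = 9/4 - √(-2 + 2*Q)/4)
a(S, F) = 206 + F + S (a(S, F) = 4 + ((S + F) + 202) = 4 + ((F + S) + 202) = 4 + (202 + F + S) = 206 + F + S)
J = I*√18820569/2 (J = √((206 + (-838 + (9/4 - √(-2 + 2*3)/4)) - 2178) - 4702334) = √((206 + (-838 + (9/4 - √(-2 + 6)/4)) - 2178) - 4702334) = √((206 + (-838 + (9/4 - √4/4)) - 2178) - 4702334) = √((206 + (-838 + (9/4 - ¼*2)) - 2178) - 4702334) = √((206 + (-838 + (9/4 - ½)) - 2178) - 4702334) = √((206 + (-838 + 7/4) - 2178) - 4702334) = √((206 - 3345/4 - 2178) - 4702334) = √(-11233/4 - 4702334) = √(-18820569/4) = I*√18820569/2 ≈ 2169.1*I)
-J = -I*√18820569/2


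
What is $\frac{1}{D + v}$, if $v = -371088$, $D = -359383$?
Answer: $- \frac{1}{730471} \approx -1.369 \cdot 10^{-6}$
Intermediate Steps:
$\frac{1}{D + v} = \frac{1}{-359383 - 371088} = \frac{1}{-730471} = - \frac{1}{730471}$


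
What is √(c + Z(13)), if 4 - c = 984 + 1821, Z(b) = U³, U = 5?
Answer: 2*I*√669 ≈ 51.73*I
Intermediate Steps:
Z(b) = 125 (Z(b) = 5³ = 125)
c = -2801 (c = 4 - (984 + 1821) = 4 - 1*2805 = 4 - 2805 = -2801)
√(c + Z(13)) = √(-2801 + 125) = √(-2676) = 2*I*√669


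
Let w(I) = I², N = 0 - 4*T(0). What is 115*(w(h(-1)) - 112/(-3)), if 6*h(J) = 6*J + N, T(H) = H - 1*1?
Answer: 38755/9 ≈ 4306.1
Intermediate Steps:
T(H) = -1 + H (T(H) = H - 1 = -1 + H)
N = 4 (N = 0 - 4*(-1 + 0) = 0 - 4*(-1) = 0 + 4 = 4)
h(J) = ⅔ + J (h(J) = (6*J + 4)/6 = (4 + 6*J)/6 = ⅔ + J)
115*(w(h(-1)) - 112/(-3)) = 115*((⅔ - 1)² - 112/(-3)) = 115*((-⅓)² - 112*(-⅓)) = 115*(⅑ + 112/3) = 115*(337/9) = 38755/9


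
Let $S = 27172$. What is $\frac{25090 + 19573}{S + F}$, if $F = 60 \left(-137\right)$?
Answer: $\frac{44663}{18952} \approx 2.3566$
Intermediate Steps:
$F = -8220$
$\frac{25090 + 19573}{S + F} = \frac{25090 + 19573}{27172 - 8220} = \frac{44663}{18952}$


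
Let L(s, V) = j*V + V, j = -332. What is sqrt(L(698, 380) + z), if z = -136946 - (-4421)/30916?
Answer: I*sqrt(62778281526755)/15458 ≈ 512.57*I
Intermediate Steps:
z = -4233818115/30916 (z = -136946 - (-4421)/30916 = -136946 - 1*(-4421/30916) = -136946 + 4421/30916 = -4233818115/30916 ≈ -1.3695e+5)
L(s, V) = -331*V (L(s, V) = -332*V + V = -331*V)
sqrt(L(698, 380) + z) = sqrt(-331*380 - 4233818115/30916) = sqrt(-125780 - 4233818115/30916) = sqrt(-8122432595/30916) = I*sqrt(62778281526755)/15458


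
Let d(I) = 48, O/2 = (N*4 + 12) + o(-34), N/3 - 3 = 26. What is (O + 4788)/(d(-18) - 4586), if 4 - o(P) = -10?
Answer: -2768/2269 ≈ -1.2199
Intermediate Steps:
N = 87 (N = 9 + 3*26 = 9 + 78 = 87)
o(P) = 14 (o(P) = 4 - 1*(-10) = 4 + 10 = 14)
O = 748 (O = 2*((87*4 + 12) + 14) = 2*((348 + 12) + 14) = 2*(360 + 14) = 2*374 = 748)
(O + 4788)/(d(-18) - 4586) = (748 + 4788)/(48 - 4586) = 5536/(-4538) = 5536*(-1/4538) = -2768/2269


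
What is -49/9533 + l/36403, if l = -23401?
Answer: -224865480/347029799 ≈ -0.64797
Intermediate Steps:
-49/9533 + l/36403 = -49/9533 - 23401/36403 = -224865480/347029799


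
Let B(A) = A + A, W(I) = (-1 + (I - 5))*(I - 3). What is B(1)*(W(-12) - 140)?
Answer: 260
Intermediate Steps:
W(I) = (-6 + I)*(-3 + I) (W(I) = (-1 + (-5 + I))*(-3 + I) = (-6 + I)*(-3 + I))
B(A) = 2*A
B(1)*(W(-12) - 140) = (2*1)*((18 + (-12)**2 - 9*(-12)) - 140) = 2*((18 + 144 + 108) - 140) = 2*(270 - 140) = 2*130 = 260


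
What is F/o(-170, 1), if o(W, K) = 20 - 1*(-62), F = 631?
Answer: 631/82 ≈ 7.6951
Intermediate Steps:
o(W, K) = 82 (o(W, K) = 20 + 62 = 82)
F/o(-170, 1) = 631/82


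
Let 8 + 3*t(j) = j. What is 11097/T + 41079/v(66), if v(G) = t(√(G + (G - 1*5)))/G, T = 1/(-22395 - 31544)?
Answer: -4182697677/7 + 903738*√127/7 ≈ -5.9607e+8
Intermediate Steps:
T = -1/53939 (T = 1/(-53939) = -1/53939 ≈ -1.8539e-5)
t(j) = -8/3 + j/3
v(G) = (-8/3 + √(-5 + 2*G)/3)/G (v(G) = (-8/3 + √(G + (G - 1*5))/3)/G = (-8/3 + √(G + (G - 5))/3)/G = (-8/3 + √(G + (-5 + G))/3)/G = (-8/3 + √(-5 + 2*G)/3)/G)
11097/T + 41079/v(66) = 11097/(-1/53939) + 41079/(((⅓)*(-8 + √(-5 + 2*66))/66)) = 11097*(-53939) + 41079/(((⅓)*(1/66)*(-8 + √(-5 + 132)))) = -598561083 + 41079/(((⅓)*(1/66)*(-8 + √127))) = -598561083 + 41079/(-4/99 + √127/198)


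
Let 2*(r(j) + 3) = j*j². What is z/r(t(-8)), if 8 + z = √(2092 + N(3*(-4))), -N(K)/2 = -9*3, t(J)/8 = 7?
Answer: -8/87805 + √2146/87805 ≈ 0.00043648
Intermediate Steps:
t(J) = 56 (t(J) = 8*7 = 56)
N(K) = 54 (N(K) = -(-18)*3 = -2*(-27) = 54)
r(j) = -3 + j³/2 (r(j) = -3 + (j*j²)/2 = -3 + j³/2)
z = -8 + √2146 (z = -8 + √(2092 + 54) = -8 + √2146 ≈ 38.325)
z/r(t(-8)) = (-8 + √2146)/(-3 + (½)*56³) = (-8 + √2146)/(-3 + (½)*175616) = (-8 + √2146)/(-3 + 87808) = (-8 + √2146)/87805 = (-8 + √2146)*(1/87805) = -8/87805 + √2146/87805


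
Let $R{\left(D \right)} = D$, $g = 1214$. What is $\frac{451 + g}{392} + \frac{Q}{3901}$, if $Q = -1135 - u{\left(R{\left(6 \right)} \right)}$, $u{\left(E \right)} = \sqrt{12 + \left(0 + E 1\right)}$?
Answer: $\frac{6050245}{1529192} - \frac{3 \sqrt{2}}{3901} \approx 3.9554$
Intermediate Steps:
$u{\left(E \right)} = \sqrt{12 + E}$ ($u{\left(E \right)} = \sqrt{12 + \left(0 + E\right)} = \sqrt{12 + E}$)
$Q = -1135 - 3 \sqrt{2}$ ($Q = -1135 - \sqrt{12 + 6} = -1135 - \sqrt{18} = -1135 - 3 \sqrt{2} \approx -1139.2$)
$\frac{451 + g}{392} + \frac{Q}{3901} = \frac{451 + 1214}{392} + \frac{-1135 - 3 \sqrt{2}}{3901} = 1665 \cdot \frac{1}{392} + \left(-1135 - 3 \sqrt{2}\right) \frac{1}{3901} = \frac{1665}{392} - \left(\frac{1135}{3901} + \frac{3 \sqrt{2}}{3901}\right) = \frac{6050245}{1529192} - \frac{3 \sqrt{2}}{3901}$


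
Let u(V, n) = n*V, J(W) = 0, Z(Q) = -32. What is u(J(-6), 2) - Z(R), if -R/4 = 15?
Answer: 32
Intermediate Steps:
R = -60 (R = -4*15 = -60)
u(V, n) = V*n
u(J(-6), 2) - Z(R) = 0*2 - 1*(-32) = 0 + 32 = 32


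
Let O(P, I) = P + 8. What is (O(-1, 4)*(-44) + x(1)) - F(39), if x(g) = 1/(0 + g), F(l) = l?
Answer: -346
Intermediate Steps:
O(P, I) = 8 + P
x(g) = 1/g
(O(-1, 4)*(-44) + x(1)) - F(39) = ((8 - 1)*(-44) + 1/1) - 1*39 = (7*(-44) + 1) - 39 = (-308 + 1) - 39 = -307 - 39 = -346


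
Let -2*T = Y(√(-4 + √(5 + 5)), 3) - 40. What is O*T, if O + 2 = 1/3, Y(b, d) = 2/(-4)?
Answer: -135/4 ≈ -33.750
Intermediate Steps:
Y(b, d) = -½ (Y(b, d) = 2*(-¼) = -½)
O = -5/3 (O = -2 + 1/3 = -2 + ⅓ = -5/3 ≈ -1.6667)
T = 81/4 (T = -(-½ - 40)/2 = -½*(-81/2) = 81/4 ≈ 20.250)
O*T = -5/3*81/4 = -135/4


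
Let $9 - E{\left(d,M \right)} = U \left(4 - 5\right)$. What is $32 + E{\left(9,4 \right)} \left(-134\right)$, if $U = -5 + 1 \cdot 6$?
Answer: $-1308$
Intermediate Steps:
$U = 1$ ($U = -5 + 6 = 1$)
$E{\left(d,M \right)} = 10$ ($E{\left(d,M \right)} = 9 - 1 \left(4 - 5\right) = 9 - 1 \left(-1\right) = 9 - -1 = 9 + 1 = 10$)
$32 + E{\left(9,4 \right)} \left(-134\right) = 32 + 10 \left(-134\right) = 32 - 1340 = -1308$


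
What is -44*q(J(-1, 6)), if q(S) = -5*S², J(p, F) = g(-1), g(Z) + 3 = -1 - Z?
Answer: 1980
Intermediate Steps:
g(Z) = -4 - Z (g(Z) = -3 + (-1 - Z) = -4 - Z)
J(p, F) = -3 (J(p, F) = -4 - 1*(-1) = -4 + 1 = -3)
-44*q(J(-1, 6)) = -(-220)*(-3)² = -(-220)*9 = -44*(-45) = 1980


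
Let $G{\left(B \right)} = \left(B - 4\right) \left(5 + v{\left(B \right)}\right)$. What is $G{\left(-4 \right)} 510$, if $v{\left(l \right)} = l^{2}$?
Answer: $-85680$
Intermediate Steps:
$G{\left(B \right)} = \left(-4 + B\right) \left(5 + B^{2}\right)$ ($G{\left(B \right)} = \left(B - 4\right) \left(5 + B^{2}\right) = \left(-4 + B\right) \left(5 + B^{2}\right)$)
$G{\left(-4 \right)} 510 = \left(-20 + \left(-4\right)^{3} - 4 \left(-4\right)^{2} + 5 \left(-4\right)\right) 510 = \left(-20 - 64 - 64 - 20\right) 510 = \left(-168\right) 510 = -85680$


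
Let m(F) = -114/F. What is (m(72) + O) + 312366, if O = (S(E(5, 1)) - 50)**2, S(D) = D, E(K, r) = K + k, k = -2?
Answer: 3774881/12 ≈ 3.1457e+5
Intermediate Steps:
E(K, r) = -2 + K (E(K, r) = K - 2 = -2 + K)
O = 2209 (O = ((-2 + 5) - 50)**2 = (3 - 50)**2 = (-47)**2 = 2209)
(m(72) + O) + 312366 = (-114/72 + 2209) + 312366 = (-114*1/72 + 2209) + 312366 = (-19/12 + 2209) + 312366 = 26489/12 + 312366 = 3774881/12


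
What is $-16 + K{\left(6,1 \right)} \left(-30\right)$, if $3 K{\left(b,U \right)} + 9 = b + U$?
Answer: $4$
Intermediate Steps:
$K{\left(b,U \right)} = -3 + \frac{U}{3} + \frac{b}{3}$ ($K{\left(b,U \right)} = -3 + \frac{b + U}{3} = -3 + \frac{U + b}{3} = -3 + \left(\frac{U}{3} + \frac{b}{3}\right) = -3 + \frac{U}{3} + \frac{b}{3}$)
$-16 + K{\left(6,1 \right)} \left(-30\right) = -16 + \left(-3 + \frac{1}{3} \cdot 1 + \frac{1}{3} \cdot 6\right) \left(-30\right) = -16 + \left(-3 + \frac{1}{3} + 2\right) \left(-30\right) = -16 - -20 = -16 + 20 = 4$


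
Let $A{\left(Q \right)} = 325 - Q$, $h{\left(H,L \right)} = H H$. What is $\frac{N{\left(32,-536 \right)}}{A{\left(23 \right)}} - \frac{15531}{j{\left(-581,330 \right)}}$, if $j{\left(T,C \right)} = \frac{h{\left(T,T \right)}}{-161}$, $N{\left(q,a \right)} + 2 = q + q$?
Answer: $\frac{55434076}{7281673} \approx 7.6128$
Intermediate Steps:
$h{\left(H,L \right)} = H^{2}$
$N{\left(q,a \right)} = -2 + 2 q$ ($N{\left(q,a \right)} = -2 + \left(q + q\right) = -2 + 2 q$)
$j{\left(T,C \right)} = - \frac{T^{2}}{161}$ ($j{\left(T,C \right)} = \frac{T^{2}}{-161} = T^{2} \left(- \frac{1}{161}\right) = - \frac{T^{2}}{161}$)
$\frac{N{\left(32,-536 \right)}}{A{\left(23 \right)}} - \frac{15531}{j{\left(-581,330 \right)}} = \frac{-2 + 2 \cdot 32}{325 - 23} - \frac{15531}{\left(- \frac{1}{161}\right) \left(-581\right)^{2}} = \frac{-2 + 64}{325 - 23} - \frac{15531}{\left(- \frac{1}{161}\right) 337561} = \frac{62}{302} - \frac{15531}{- \frac{48223}{23}} = 62 \cdot \frac{1}{302} - - \frac{357213}{48223} = \frac{31}{151} + \frac{357213}{48223} = \frac{55434076}{7281673}$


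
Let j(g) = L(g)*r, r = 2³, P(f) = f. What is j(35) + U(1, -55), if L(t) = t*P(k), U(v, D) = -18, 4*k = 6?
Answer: 402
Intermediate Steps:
k = 3/2 (k = (¼)*6 = 3/2 ≈ 1.5000)
r = 8
L(t) = 3*t/2 (L(t) = t*(3/2) = 3*t/2)
j(g) = 12*g (j(g) = (3*g/2)*8 = 12*g)
j(35) + U(1, -55) = 12*35 - 18 = 420 - 18 = 402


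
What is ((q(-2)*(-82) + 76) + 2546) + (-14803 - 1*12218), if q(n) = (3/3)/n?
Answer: -24358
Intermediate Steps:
q(n) = 1/n (q(n) = (3*(⅓))/n = 1/n)
((q(-2)*(-82) + 76) + 2546) + (-14803 - 1*12218) = ((-82/(-2) + 76) + 2546) + (-14803 - 1*12218) = ((-½*(-82) + 76) + 2546) + (-14803 - 12218) = ((41 + 76) + 2546) - 27021 = (117 + 2546) - 27021 = 2663 - 27021 = -24358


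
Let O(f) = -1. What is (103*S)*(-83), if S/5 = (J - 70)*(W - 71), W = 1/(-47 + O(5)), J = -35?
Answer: -5100119675/16 ≈ -3.1876e+8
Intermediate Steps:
W = -1/48 (W = 1/(-47 - 1) = 1/(-48) = -1/48 ≈ -0.020833)
S = 596575/16 (S = 5*((-35 - 70)*(-1/48 - 71)) = 5*(-105*(-3409/48)) = 5*(119315/16) = 596575/16 ≈ 37286.)
(103*S)*(-83) = (103*(596575/16))*(-83) = (61447225/16)*(-83) = -5100119675/16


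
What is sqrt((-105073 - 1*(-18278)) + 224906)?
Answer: sqrt(138111) ≈ 371.63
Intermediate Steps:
sqrt((-105073 - 1*(-18278)) + 224906) = sqrt((-105073 + 18278) + 224906) = sqrt(-86795 + 224906) = sqrt(138111)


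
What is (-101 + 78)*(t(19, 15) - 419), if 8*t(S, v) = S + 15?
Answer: 38157/4 ≈ 9539.3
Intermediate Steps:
t(S, v) = 15/8 + S/8 (t(S, v) = (S + 15)/8 = (15 + S)/8 = 15/8 + S/8)
(-101 + 78)*(t(19, 15) - 419) = (-101 + 78)*((15/8 + (⅛)*19) - 419) = -23*((15/8 + 19/8) - 419) = -23*(17/4 - 419) = -23*(-1659/4) = 38157/4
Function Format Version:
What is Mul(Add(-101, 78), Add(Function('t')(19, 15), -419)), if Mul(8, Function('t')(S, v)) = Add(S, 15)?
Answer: Rational(38157, 4) ≈ 9539.3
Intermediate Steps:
Function('t')(S, v) = Add(Rational(15, 8), Mul(Rational(1, 8), S)) (Function('t')(S, v) = Mul(Rational(1, 8), Add(S, 15)) = Mul(Rational(1, 8), Add(15, S)) = Add(Rational(15, 8), Mul(Rational(1, 8), S)))
Mul(Add(-101, 78), Add(Function('t')(19, 15), -419)) = Mul(Add(-101, 78), Add(Add(Rational(15, 8), Mul(Rational(1, 8), 19)), -419)) = Mul(-23, Add(Add(Rational(15, 8), Rational(19, 8)), -419)) = Mul(-23, Add(Rational(17, 4), -419)) = Mul(-23, Rational(-1659, 4)) = Rational(38157, 4)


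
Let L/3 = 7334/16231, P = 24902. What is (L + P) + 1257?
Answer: 424608731/16231 ≈ 26160.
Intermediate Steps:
L = 22002/16231 (L = 3*(7334/16231) = 22002/16231 ≈ 1.3556)
(L + P) + 1257 = (22002/16231 + 24902) + 1257 = 404206364/16231 + 1257 = 424608731/16231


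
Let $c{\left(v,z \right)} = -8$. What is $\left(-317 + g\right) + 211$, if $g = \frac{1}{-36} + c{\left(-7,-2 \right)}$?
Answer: $- \frac{4105}{36} \approx -114.03$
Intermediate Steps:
$g = - \frac{289}{36}$ ($g = \frac{1}{-36} - 8 = - \frac{1}{36} - 8 = - \frac{289}{36} \approx -8.0278$)
$\left(-317 + g\right) + 211 = \left(-317 - \frac{289}{36}\right) + 211 = - \frac{11701}{36} + 211 = - \frac{4105}{36}$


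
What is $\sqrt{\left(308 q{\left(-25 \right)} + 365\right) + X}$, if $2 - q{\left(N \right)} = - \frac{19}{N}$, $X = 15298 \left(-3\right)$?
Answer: $\frac{i \sqrt{1128677}}{5} \approx 212.48 i$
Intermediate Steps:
$X = -45894$
$q{\left(N \right)} = 2 + \frac{19}{N}$ ($q{\left(N \right)} = 2 - - \frac{19}{N} = 2 + \frac{19}{N}$)
$\sqrt{\left(308 q{\left(-25 \right)} + 365\right) + X} = \sqrt{\left(308 \left(2 + \frac{19}{-25}\right) + 365\right) - 45894} = \sqrt{\left(308 \left(2 + 19 \left(- \frac{1}{25}\right)\right) + 365\right) - 45894} = \sqrt{\left(308 \left(2 - \frac{19}{25}\right) + 365\right) - 45894} = \sqrt{\left(308 \cdot \frac{31}{25} + 365\right) - 45894} = \sqrt{\left(\frac{9548}{25} + 365\right) - 45894} = \sqrt{\frac{18673}{25} - 45894} = \sqrt{- \frac{1128677}{25}} = \frac{i \sqrt{1128677}}{5}$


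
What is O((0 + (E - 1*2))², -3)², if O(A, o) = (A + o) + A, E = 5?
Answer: 225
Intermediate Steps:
O(A, o) = o + 2*A
O((0 + (E - 1*2))², -3)² = (-3 + 2*(0 + (5 - 1*2))²)² = (-3 + 2*(0 + (5 - 2))²)² = (-3 + 2*(0 + 3)²)² = (-3 + 2*3²)² = (-3 + 2*9)² = (-3 + 18)² = 15² = 225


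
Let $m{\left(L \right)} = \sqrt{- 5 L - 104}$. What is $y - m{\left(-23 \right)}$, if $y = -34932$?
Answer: $-34932 - \sqrt{11} \approx -34935.0$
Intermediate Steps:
$m{\left(L \right)} = \sqrt{-104 - 5 L}$
$y - m{\left(-23 \right)} = -34932 - \sqrt{-104 - -115} = -34932 - \sqrt{-104 + 115} = -34932 - \sqrt{11}$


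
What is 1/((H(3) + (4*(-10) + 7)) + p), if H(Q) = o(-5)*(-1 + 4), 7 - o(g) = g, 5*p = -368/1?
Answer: -5/353 ≈ -0.014164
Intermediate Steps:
p = -368/5 (p = (-368/1)/5 = (-368*1)/5 = (⅕)*(-368) = -368/5 ≈ -73.600)
o(g) = 7 - g
H(Q) = 36 (H(Q) = (7 - 1*(-5))*(-1 + 4) = (7 + 5)*3 = 12*3 = 36)
1/((H(3) + (4*(-10) + 7)) + p) = 1/((36 + (4*(-10) + 7)) - 368/5) = 1/((36 + (-40 + 7)) - 368/5) = 1/((36 - 33) - 368/5) = 1/(3 - 368/5) = 1/(-353/5) = -5/353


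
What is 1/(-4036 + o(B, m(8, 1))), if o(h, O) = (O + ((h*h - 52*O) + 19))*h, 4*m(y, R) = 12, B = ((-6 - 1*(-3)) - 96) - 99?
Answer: -1/7739896 ≈ -1.2920e-7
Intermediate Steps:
B = -198 (B = ((-6 + 3) - 96) - 99 = (-3 - 96) - 99 = -99 - 99 = -198)
m(y, R) = 3 (m(y, R) = (¼)*12 = 3)
o(h, O) = h*(19 + h² - 51*O) (o(h, O) = (O + ((h² - 52*O) + 19))*h = (O + (19 + h² - 52*O))*h = (19 + h² - 51*O)*h = h*(19 + h² - 51*O))
1/(-4036 + o(B, m(8, 1))) = 1/(-4036 - 198*(19 + (-198)² - 51*3)) = 1/(-4036 - 198*(19 + 39204 - 153)) = 1/(-4036 - 198*39070) = 1/(-4036 - 7735860) = 1/(-7739896) = -1/7739896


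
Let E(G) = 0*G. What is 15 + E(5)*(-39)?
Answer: 15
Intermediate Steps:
E(G) = 0
15 + E(5)*(-39) = 15 + 0*(-39) = 15 + 0 = 15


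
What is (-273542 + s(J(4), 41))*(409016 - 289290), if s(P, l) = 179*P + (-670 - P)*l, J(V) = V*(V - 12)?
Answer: -36567672728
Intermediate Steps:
J(V) = V*(-12 + V)
s(P, l) = 179*P + l*(-670 - P)
(-273542 + s(J(4), 41))*(409016 - 289290) = (-273542 + (-670*41 + 179*(4*(-12 + 4)) - 1*4*(-12 + 4)*41))*(409016 - 289290) = (-273542 + (-27470 + 179*(4*(-8)) - 1*4*(-8)*41))*119726 = (-273542 + (-27470 + 179*(-32) - 1*(-32)*41))*119726 = (-273542 + (-27470 - 5728 + 1312))*119726 = (-273542 - 31886)*119726 = -305428*119726 = -36567672728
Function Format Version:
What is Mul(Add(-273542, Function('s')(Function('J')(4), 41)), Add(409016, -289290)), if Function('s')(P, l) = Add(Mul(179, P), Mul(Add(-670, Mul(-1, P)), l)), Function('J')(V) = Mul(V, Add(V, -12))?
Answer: -36567672728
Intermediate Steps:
Function('J')(V) = Mul(V, Add(-12, V))
Function('s')(P, l) = Add(Mul(179, P), Mul(l, Add(-670, Mul(-1, P))))
Mul(Add(-273542, Function('s')(Function('J')(4), 41)), Add(409016, -289290)) = Mul(Add(-273542, Add(Mul(-670, 41), Mul(179, Mul(4, Add(-12, 4))), Mul(-1, Mul(4, Add(-12, 4)), 41))), Add(409016, -289290)) = Mul(Add(-273542, Add(-27470, Mul(179, Mul(4, -8)), Mul(-1, Mul(4, -8), 41))), 119726) = Mul(Add(-273542, Add(-27470, Mul(179, -32), Mul(-1, -32, 41))), 119726) = Mul(Add(-273542, Add(-27470, -5728, 1312)), 119726) = Mul(Add(-273542, -31886), 119726) = Mul(-305428, 119726) = -36567672728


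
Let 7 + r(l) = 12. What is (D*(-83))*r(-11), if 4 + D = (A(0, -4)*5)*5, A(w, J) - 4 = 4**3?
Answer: -703840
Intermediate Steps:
A(w, J) = 68 (A(w, J) = 4 + 4**3 = 4 + 64 = 68)
r(l) = 5 (r(l) = -7 + 12 = 5)
D = 1696 (D = -4 + (68*5)*5 = -4 + 340*5 = -4 + 1700 = 1696)
(D*(-83))*r(-11) = (1696*(-83))*5 = -140768*5 = -703840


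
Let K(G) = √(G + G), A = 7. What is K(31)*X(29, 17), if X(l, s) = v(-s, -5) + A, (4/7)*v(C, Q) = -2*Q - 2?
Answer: 21*√62 ≈ 165.35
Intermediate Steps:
v(C, Q) = -7/2 - 7*Q/2 (v(C, Q) = 7*(-2*Q - 2)/4 = 7*(-2 - 2*Q)/4 = -7/2 - 7*Q/2)
K(G) = √2*√G (K(G) = √(2*G) = √2*√G)
X(l, s) = 21 (X(l, s) = (-7/2 - 7/2*(-5)) + 7 = (-7/2 + 35/2) + 7 = 14 + 7 = 21)
K(31)*X(29, 17) = (√2*√31)*21 = √62*21 = 21*√62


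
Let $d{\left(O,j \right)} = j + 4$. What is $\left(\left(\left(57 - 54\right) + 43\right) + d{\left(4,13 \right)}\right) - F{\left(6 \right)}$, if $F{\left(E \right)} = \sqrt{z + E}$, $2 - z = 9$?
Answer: $63 - i \approx 63.0 - 1.0 i$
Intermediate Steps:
$z = -7$ ($z = 2 - 9 = -7$)
$d{\left(O,j \right)} = 4 + j$
$F{\left(E \right)} = \sqrt{-7 + E}$
$\left(\left(\left(57 - 54\right) + 43\right) + d{\left(4,13 \right)}\right) - F{\left(6 \right)} = \left(\left(\left(57 - 54\right) + 43\right) + \left(4 + 13\right)\right) - \sqrt{-7 + 6} = \left(\left(\left(57 - 54\right) + 43\right) + 17\right) - \sqrt{-1} = \left(\left(3 + 43\right) + 17\right) - i = \left(46 + 17\right) - i = 63 - i$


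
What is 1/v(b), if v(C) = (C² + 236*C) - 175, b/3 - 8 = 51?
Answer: 1/72926 ≈ 1.3713e-5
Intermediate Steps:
b = 177 (b = 24 + 3*51 = 24 + 153 = 177)
v(C) = -175 + C² + 236*C
1/v(b) = 1/(-175 + 177² + 236*177) = 1/(-175 + 31329 + 41772) = 1/72926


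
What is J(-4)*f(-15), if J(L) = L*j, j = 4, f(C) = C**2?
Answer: -3600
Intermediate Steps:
J(L) = 4*L (J(L) = L*4 = 4*L)
J(-4)*f(-15) = (4*(-4))*(-15)**2 = -16*225 = -3600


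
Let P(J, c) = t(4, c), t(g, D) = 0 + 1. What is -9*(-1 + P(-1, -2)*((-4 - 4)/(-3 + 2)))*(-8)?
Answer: 504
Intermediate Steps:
t(g, D) = 1
P(J, c) = 1
-9*(-1 + P(-1, -2)*((-4 - 4)/(-3 + 2)))*(-8) = -9*(-1 + 1*((-4 - 4)/(-3 + 2)))*(-8) = -9*(-1 + 1*(-8/(-1)))*(-8) = -9*(-1 + 1*(-8*(-1)))*(-8) = -9*(-1 + 1*8)*(-8) = -9*(-1 + 8)*(-8) = -9*7*(-8) = -63*(-8) = 504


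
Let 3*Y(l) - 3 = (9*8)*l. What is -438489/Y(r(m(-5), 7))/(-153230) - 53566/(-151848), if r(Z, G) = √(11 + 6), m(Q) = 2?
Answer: 20074285805677/56953436892660 + 5261868*√17/750137465 ≈ 0.38139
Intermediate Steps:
r(Z, G) = √17
Y(l) = 1 + 24*l (Y(l) = 1 + ((9*8)*l)/3 = 1 + (72*l)/3 = 1 + 24*l)
-438489/Y(r(m(-5), 7))/(-153230) - 53566/(-151848) = -438489/(1 + 24*√17)/(-153230) - 53566/(-151848) = -438489/(1 + 24*√17)*(-1/153230) - 53566*(-1/151848) = 438489/(153230*(1 + 24*√17)) + 26783/75924 = 26783/75924 + 438489/(153230*(1 + 24*√17))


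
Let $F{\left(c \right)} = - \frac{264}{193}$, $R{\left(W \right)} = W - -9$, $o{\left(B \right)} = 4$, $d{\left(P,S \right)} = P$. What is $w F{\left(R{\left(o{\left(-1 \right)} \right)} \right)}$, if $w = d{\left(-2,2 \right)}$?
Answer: $\frac{528}{193} \approx 2.7358$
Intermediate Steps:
$w = -2$
$R{\left(W \right)} = 9 + W$ ($R{\left(W \right)} = W + 9 = 9 + W$)
$F{\left(c \right)} = - \frac{264}{193}$ ($F{\left(c \right)} = \left(-264\right) \frac{1}{193} = - \frac{264}{193}$)
$w F{\left(R{\left(o{\left(-1 \right)} \right)} \right)} = \left(-2\right) \left(- \frac{264}{193}\right) = \frac{528}{193}$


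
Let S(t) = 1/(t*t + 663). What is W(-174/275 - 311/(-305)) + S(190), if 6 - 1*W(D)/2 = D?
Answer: 6923151409/616699325 ≈ 11.226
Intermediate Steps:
W(D) = 12 - 2*D
S(t) = 1/(663 + t²) (S(t) = 1/(t² + 663) = 1/(663 + t²))
W(-174/275 - 311/(-305)) + S(190) = (12 - 2*(-174/275 - 311/(-305))) + 1/(663 + 190²) = (12 - 2*(-174*1/275 - 311*(-1/305))) + 1/(663 + 36100) = (12 - 2*(-174/275 + 311/305)) + 1/36763 = (12 - 2*6491/16775) + 1/36763 = (12 - 12982/16775) + 1/36763 = 188318/16775 + 1/36763 = 6923151409/616699325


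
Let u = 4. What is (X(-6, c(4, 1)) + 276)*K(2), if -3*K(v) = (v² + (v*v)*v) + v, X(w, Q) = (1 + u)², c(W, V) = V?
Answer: -4214/3 ≈ -1404.7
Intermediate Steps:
X(w, Q) = 25 (X(w, Q) = (1 + 4)² = 5² = 25)
K(v) = -v/3 - v²/3 - v³/3 (K(v) = -((v² + (v*v)*v) + v)/3 = -((v² + v²*v) + v)/3 = -((v² + v³) + v)/3 = -(v + v² + v³)/3 = -v/3 - v²/3 - v³/3)
(X(-6, c(4, 1)) + 276)*K(2) = (25 + 276)*(-⅓*2*(1 + 2 + 2²)) = 301*(-⅓*2*(1 + 2 + 4)) = 301*(-⅓*2*7) = 301*(-14/3) = -4214/3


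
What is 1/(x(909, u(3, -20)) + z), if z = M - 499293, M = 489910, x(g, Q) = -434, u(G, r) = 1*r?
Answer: -1/9817 ≈ -0.00010186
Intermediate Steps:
u(G, r) = r
z = -9383 (z = 489910 - 499293 = -9383)
1/(x(909, u(3, -20)) + z) = 1/(-434 - 9383) = 1/(-9817) = -1/9817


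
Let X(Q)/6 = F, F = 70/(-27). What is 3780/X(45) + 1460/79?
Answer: -17737/79 ≈ -224.52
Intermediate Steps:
F = -70/27 (F = 70*(-1/27) = -70/27 ≈ -2.5926)
X(Q) = -140/9 (X(Q) = 6*(-70/27) = -140/9)
3780/X(45) + 1460/79 = 3780/(-140/9) + 1460/79 = 3780*(-9/140) + 1460*(1/79) = -243 + 1460/79 = -17737/79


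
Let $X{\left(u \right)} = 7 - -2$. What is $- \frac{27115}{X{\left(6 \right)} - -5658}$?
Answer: $- \frac{27115}{5667} \approx -4.7847$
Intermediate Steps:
$X{\left(u \right)} = 9$ ($X{\left(u \right)} = 7 + 2 = 9$)
$- \frac{27115}{X{\left(6 \right)} - -5658} = - \frac{27115}{9 - -5658} = - \frac{27115}{9 + 5658} = - \frac{27115}{5667}$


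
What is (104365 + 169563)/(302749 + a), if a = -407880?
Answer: -273928/105131 ≈ -2.6056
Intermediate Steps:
(104365 + 169563)/(302749 + a) = (104365 + 169563)/(302749 - 407880) = 273928/(-105131) = 273928*(-1/105131) = -273928/105131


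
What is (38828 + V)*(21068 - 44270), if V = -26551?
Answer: -284850954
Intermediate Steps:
(38828 + V)*(21068 - 44270) = (38828 - 26551)*(21068 - 44270) = 12277*(-23202) = -284850954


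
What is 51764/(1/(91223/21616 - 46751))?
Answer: -13076600883813/5404 ≈ -2.4198e+9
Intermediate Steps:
51764/(1/(91223/21616 - 46751)) = 51764/(1/(-1010478393/21616)) = 51764/(-21616/1010478393) = 51764*(-1010478393/21616) = -13076600883813/5404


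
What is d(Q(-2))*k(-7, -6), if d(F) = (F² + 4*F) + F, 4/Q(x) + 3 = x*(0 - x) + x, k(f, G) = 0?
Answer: 0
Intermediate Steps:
Q(x) = 4/(-3 + x - x²) (Q(x) = 4/(-3 + (x*(0 - x) + x)) = 4/(-3 + (x*(-x) + x)) = 4/(-3 + (-x² + x)) = 4/(-3 + (x - x²)) = 4/(-3 + x - x²))
d(F) = F² + 5*F
d(Q(-2))*k(-7, -6) = ((-4/(3 + (-2)² - 1*(-2)))*(5 - 4/(3 + (-2)² - 1*(-2))))*0 = ((-4/(3 + 4 + 2))*(5 - 4/(3 + 4 + 2)))*0 = ((-4/9)*(5 - 4/9))*0 = ((-4*⅑)*(5 - 4*⅑))*0 = -4*(5 - 4/9)/9*0 = -4/9*41/9*0 = -164/81*0 = 0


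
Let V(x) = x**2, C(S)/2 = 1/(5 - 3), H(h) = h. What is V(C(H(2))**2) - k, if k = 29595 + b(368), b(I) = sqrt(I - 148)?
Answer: -29594 - 2*sqrt(55) ≈ -29609.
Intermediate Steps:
b(I) = sqrt(-148 + I)
C(S) = 1 (C(S) = 2/(5 - 3) = 2/2 = 2*(1/2) = 1)
k = 29595 + 2*sqrt(55) (k = 29595 + sqrt(-148 + 368) = 29595 + sqrt(220) = 29595 + 2*sqrt(55) ≈ 29610.)
V(C(H(2))**2) - k = (1**2)**2 - (29595 + 2*sqrt(55)) = 1**2 + (-29595 - 2*sqrt(55)) = 1 + (-29595 - 2*sqrt(55)) = -29594 - 2*sqrt(55)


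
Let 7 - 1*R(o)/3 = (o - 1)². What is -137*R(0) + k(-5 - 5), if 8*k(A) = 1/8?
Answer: -157823/64 ≈ -2466.0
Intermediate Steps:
k(A) = 1/64 (k(A) = (⅛)/8 = (⅛)*(⅛) = 1/64)
R(o) = 21 - 3*(-1 + o)² (R(o) = 21 - 3*(o - 1)² = 21 - 3*(-1 + o)²)
-137*R(0) + k(-5 - 5) = -137*(21 - 3*(-1 + 0)²) + 1/64 = -137*(21 - 3*(-1)²) + 1/64 = -137*(21 - 3*1) + 1/64 = -137*(21 - 3) + 1/64 = -137*18 + 1/64 = -2466 + 1/64 = -157823/64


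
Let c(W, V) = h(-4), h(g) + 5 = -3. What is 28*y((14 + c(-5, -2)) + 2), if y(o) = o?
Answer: 224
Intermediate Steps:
h(g) = -8 (h(g) = -5 - 3 = -8)
c(W, V) = -8
28*y((14 + c(-5, -2)) + 2) = 28*((14 - 8) + 2) = 28*(6 + 2) = 28*8 = 224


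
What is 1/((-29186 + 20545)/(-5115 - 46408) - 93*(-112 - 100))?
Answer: 51523/1015836109 ≈ 5.0720e-5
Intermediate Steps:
1/((-29186 + 20545)/(-5115 - 46408) - 93*(-112 - 100)) = 1/(-8641/(-51523) - 93*(-212)) = 1/(-8641*(-1/51523) + 19716) = 1/(8641/51523 + 19716) = 1/(1015836109/51523) = 51523/1015836109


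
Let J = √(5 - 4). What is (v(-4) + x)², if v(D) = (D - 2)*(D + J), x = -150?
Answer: 17424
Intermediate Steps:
J = 1 (J = √1 = 1)
v(D) = (1 + D)*(-2 + D) (v(D) = (D - 2)*(D + 1) = (-2 + D)*(1 + D) = (1 + D)*(-2 + D))
(v(-4) + x)² = ((-2 + (-4)² - 1*(-4)) - 150)² = ((-2 + 16 + 4) - 150)² = (18 - 150)² = (-132)² = 17424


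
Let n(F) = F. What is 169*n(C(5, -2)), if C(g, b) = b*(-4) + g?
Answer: 2197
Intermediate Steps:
C(g, b) = g - 4*b (C(g, b) = -4*b + g = g - 4*b)
169*n(C(5, -2)) = 169*(5 - 4*(-2)) = 169*(5 + 8) = 169*13 = 2197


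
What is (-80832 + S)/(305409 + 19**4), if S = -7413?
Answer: -17649/87146 ≈ -0.20252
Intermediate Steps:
(-80832 + S)/(305409 + 19**4) = (-80832 - 7413)/(305409 + 19**4) = -88245/(305409 + 130321) = -88245/435730 = -88245*1/435730 = -17649/87146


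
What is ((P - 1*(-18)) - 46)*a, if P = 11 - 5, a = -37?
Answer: 814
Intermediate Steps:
P = 6
((P - 1*(-18)) - 46)*a = ((6 - 1*(-18)) - 46)*(-37) = ((6 + 18) - 46)*(-37) = (24 - 46)*(-37) = -22*(-37) = 814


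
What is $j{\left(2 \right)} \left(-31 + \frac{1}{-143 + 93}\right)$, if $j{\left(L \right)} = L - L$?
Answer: $0$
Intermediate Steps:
$j{\left(L \right)} = 0$
$j{\left(2 \right)} \left(-31 + \frac{1}{-143 + 93}\right) = 0 \left(-31 + \frac{1}{-143 + 93}\right) = 0 \left(-31 + \frac{1}{-50}\right) = 0 \left(-31 - \frac{1}{50}\right) = 0 \left(- \frac{1551}{50}\right) = 0$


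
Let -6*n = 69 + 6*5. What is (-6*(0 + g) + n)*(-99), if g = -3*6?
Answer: -18117/2 ≈ -9058.5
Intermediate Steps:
g = -18
n = -33/2 (n = -(69 + 6*5)/6 = -(69 + 30)/6 = -⅙*99 = -33/2 ≈ -16.500)
(-6*(0 + g) + n)*(-99) = (-6*(0 - 18) - 33/2)*(-99) = (-6*(-18) - 33/2)*(-99) = (108 - 33/2)*(-99) = (183/2)*(-99) = -18117/2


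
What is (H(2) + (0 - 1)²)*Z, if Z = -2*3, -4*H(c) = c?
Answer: -3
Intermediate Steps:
H(c) = -c/4
Z = -6
(H(2) + (0 - 1)²)*Z = (-¼*2 + (0 - 1)²)*(-6) = (-½ + (-1)²)*(-6) = (-½ + 1)*(-6) = (½)*(-6) = -3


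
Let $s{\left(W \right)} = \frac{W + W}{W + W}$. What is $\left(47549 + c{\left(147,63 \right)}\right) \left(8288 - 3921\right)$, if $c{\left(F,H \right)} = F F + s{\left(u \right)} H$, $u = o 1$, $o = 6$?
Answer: $302288107$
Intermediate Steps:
$u = 6$ ($u = 6 \cdot 1 = 6$)
$s{\left(W \right)} = 1$ ($s{\left(W \right)} = \frac{2 W}{2 W} = 2 W \frac{1}{2 W} = 1$)
$c{\left(F,H \right)} = H + F^{2}$ ($c{\left(F,H \right)} = F F + 1 H = F^{2} + H = H + F^{2}$)
$\left(47549 + c{\left(147,63 \right)}\right) \left(8288 - 3921\right) = \left(47549 + \left(63 + 147^{2}\right)\right) \left(8288 - 3921\right) = \left(47549 + \left(63 + 21609\right)\right) 4367 = \left(47549 + 21672\right) 4367 = 69221 \cdot 4367 = 302288107$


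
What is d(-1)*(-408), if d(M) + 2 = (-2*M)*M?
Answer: 1632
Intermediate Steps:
d(M) = -2 - 2*M² (d(M) = -2 + (-2*M)*M = -2 - 2*M²)
d(-1)*(-408) = (-2 - 2*(-1)²)*(-408) = (-2 - 2*1)*(-408) = (-2 - 2)*(-408) = -4*(-408) = 1632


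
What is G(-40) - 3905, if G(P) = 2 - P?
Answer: -3863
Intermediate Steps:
G(-40) - 3905 = (2 - 1*(-40)) - 3905 = (2 + 40) - 3905 = 42 - 3905 = -3863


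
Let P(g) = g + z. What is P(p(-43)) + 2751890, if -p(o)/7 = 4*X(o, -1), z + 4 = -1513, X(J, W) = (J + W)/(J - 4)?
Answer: 129266299/47 ≈ 2.7503e+6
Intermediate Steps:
X(J, W) = (J + W)/(-4 + J)
z = -1517 (z = -4 - 1513 = -1517)
p(o) = -28*(-1 + o)/(-4 + o) (p(o) = -28*(o - 1)/(-4 + o) = -28*(-1 + o)/(-4 + o))
P(g) = -1517 + g (P(g) = g - 1517 = -1517 + g)
P(p(-43)) + 2751890 = (-1517 + 28*(1 - 1*(-43))/(-4 - 43)) + 2751890 = (-1517 + 28*(1 + 43)/(-47)) + 2751890 = (-1517 + 28*(-1/47)*44) + 2751890 = (-1517 - 1232/47) + 2751890 = -72531/47 + 2751890 = 129266299/47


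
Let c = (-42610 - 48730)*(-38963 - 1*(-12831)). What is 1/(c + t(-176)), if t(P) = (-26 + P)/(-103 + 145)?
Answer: 21/50124834379 ≈ 4.1895e-10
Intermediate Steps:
c = 2386896880 (c = -91340*(-38963 + 12831) = -91340*(-26132) = 2386896880)
t(P) = -13/21 + P/42 (t(P) = (-26 + P)/42 = (-26 + P)*(1/42) = -13/21 + P/42)
1/(c + t(-176)) = 1/(2386896880 + (-13/21 + (1/42)*(-176))) = 1/(2386896880 + (-13/21 - 88/21)) = 1/(2386896880 - 101/21) = 1/(50124834379/21) = 21/50124834379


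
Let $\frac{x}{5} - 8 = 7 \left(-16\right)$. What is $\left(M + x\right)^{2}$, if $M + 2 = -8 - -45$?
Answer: $235225$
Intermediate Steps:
$M = 35$ ($M = -2 - -37 = -2 + \left(-8 + 45\right) = -2 + 37 = 35$)
$x = -520$ ($x = 40 + 5 \cdot 7 \left(-16\right) = 40 + 5 \left(-112\right) = 40 - 560 = -520$)
$\left(M + x\right)^{2} = \left(35 - 520\right)^{2} = \left(-485\right)^{2} = 235225$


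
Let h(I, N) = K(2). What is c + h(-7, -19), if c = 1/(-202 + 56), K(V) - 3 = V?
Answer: 729/146 ≈ 4.9931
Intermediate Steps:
K(V) = 3 + V
c = -1/146 (c = 1/(-146) = -1/146 ≈ -0.0068493)
h(I, N) = 5 (h(I, N) = 3 + 2 = 5)
c + h(-7, -19) = -1/146 + 5 = 729/146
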